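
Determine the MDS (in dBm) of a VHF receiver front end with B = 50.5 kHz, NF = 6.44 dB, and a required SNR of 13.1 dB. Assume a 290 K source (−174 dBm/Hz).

−107.4 dBm

Sensitivity = −174 + 10 log₁₀(B) + NF + SNR_min
= −174 + 47.03 + 6.44 + 13.1
= −107.43 dBm → −107.4 dBm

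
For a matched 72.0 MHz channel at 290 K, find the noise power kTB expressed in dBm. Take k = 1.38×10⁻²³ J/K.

P_n = kTB = 1.38×10⁻²³ × 290 × 7.20×10⁷ = 2.88×10⁻¹³ W
In dBm: 10 log₁₀(2.88×10⁻¹³ / 10⁻³) = −95.4 dBm

−95.4 dBm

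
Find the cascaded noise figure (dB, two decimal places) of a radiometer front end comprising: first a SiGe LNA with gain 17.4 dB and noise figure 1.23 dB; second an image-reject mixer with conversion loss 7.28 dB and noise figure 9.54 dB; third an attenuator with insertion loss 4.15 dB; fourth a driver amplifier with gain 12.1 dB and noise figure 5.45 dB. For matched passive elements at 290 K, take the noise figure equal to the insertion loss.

3.55 dB

Convert to linear (a loss of L dB is a gain of −L dB): F_i = 10^(NF_i/10), G_i = 10^(G_i,dB/10)
  Stage 1: F_1 = 10^(1.23/10) = 1.327, G_1 = 10^(17.4/10) = 54.95
  Stage 2: F_2 = 10^(9.54/10) = 8.995, G_2 = 10^(−7.28/10) = 0.1871
  Stage 3: F_3 = 10^(4.15/10) = 2.600, G_3 = 10^(−4.15/10) = 0.3846
  Stage 4: F_4 = 10^(5.45/10) = 3.508, G_4 = 10^(12.1/10) = 16.22
Friis cascade:
  F = 1.327 + (8.995 − 1)/54.95 + (2.600 − 1)/10.28 + (3.508 − 1)/3.954 = 2.263
NF = 10 log₁₀(2.263) = 3.55 dB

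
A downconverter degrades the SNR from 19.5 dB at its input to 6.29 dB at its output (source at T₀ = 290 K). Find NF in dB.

13.21 dB

NF (dB) = SNR_in(dB) − SNR_out(dB) when the source is at T₀
NF = 19.5 − 6.29 = 13.21 dB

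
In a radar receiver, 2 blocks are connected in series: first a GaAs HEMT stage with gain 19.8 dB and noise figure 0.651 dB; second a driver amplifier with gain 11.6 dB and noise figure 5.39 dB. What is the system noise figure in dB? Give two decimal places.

0.75 dB

Convert to linear (a loss of L dB is a gain of −L dB): F_i = 10^(NF_i/10), G_i = 10^(G_i,dB/10)
  Stage 1: F_1 = 10^(0.651/10) = 1.162, G_1 = 10^(19.8/10) = 95.50
  Stage 2: F_2 = 10^(5.39/10) = 3.459, G_2 = 10^(11.6/10) = 14.45
Friis cascade:
  F = 1.162 + (3.459 − 1)/95.50 = 1.187
NF = 10 log₁₀(1.187) = 0.75 dB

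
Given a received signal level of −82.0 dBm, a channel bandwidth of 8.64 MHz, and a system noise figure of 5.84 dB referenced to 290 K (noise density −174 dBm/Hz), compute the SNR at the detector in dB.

16.8 dB

Noise floor: N = −174 + 10 log₁₀(B) + NF
10 log₁₀(8.64×10⁶) = 69.37 dB
N = −174 + 69.37 + 5.84 = −98.79 dBm
SNR = P_sig − N = −82.0 − (−98.79) = 16.79 dB → 16.8 dB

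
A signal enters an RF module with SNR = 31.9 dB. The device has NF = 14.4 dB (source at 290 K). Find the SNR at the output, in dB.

By definition F = SNR_in/SNR_out, so in dB: SNR_out = SNR_in − NF
SNR_out = 31.9 − 14.4 = 17.5 dB

17.5 dB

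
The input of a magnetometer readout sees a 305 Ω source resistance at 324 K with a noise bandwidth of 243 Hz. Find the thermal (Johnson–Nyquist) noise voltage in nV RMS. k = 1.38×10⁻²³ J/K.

36.4 nV

V_n = √(4kTRB)
4kTRB = 4 × 1.38×10⁻²³ × 324 × 3.05×10² × 2.43×10² = 1.33×10⁻¹⁵ V²
V_n = √(1.33×10⁻¹⁵) = 3.64×10⁻⁸ V = 36.4 nV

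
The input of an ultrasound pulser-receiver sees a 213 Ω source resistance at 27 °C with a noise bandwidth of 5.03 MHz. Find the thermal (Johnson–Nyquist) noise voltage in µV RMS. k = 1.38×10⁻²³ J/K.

T = 27 °C + 273.15 = 300.15 K
V_n = √(4kTRB)
4kTRB = 4 × 1.38×10⁻²³ × 300.15 × 2.13×10² × 5.03×10⁶ = 1.78×10⁻¹¹ V²
V_n = √(1.78×10⁻¹¹) = 4.21×10⁻⁶ V = 4.21 µV

4.21 µV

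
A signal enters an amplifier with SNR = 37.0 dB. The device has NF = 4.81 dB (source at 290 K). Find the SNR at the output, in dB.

By definition F = SNR_in/SNR_out, so in dB: SNR_out = SNR_in − NF
SNR_out = 37.0 − 4.81 = 32.19 dB

32.19 dB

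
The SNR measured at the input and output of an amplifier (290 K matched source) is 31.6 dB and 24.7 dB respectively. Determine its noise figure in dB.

NF (dB) = SNR_in(dB) − SNR_out(dB) when the source is at T₀
NF = 31.6 − 24.7 = 6.9 dB

6.9 dB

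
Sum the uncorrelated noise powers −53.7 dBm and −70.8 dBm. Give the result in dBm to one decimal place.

−53.6 dBm

Convert to linear, add, convert back:
P₁ = 4.27×10⁻⁹ W, P₂ = 8.32×10⁻¹¹ W
P_tot = 4.35×10⁻⁹ W → 10 log₁₀(P_tot / 10⁻³) = −53.6 dBm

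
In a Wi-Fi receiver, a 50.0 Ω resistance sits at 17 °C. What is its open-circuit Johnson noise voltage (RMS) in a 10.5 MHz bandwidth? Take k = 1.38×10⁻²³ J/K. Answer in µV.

T = 17 °C + 273.15 = 290.15 K
V_n = √(4kTRB)
4kTRB = 4 × 1.38×10⁻²³ × 290.15 × 5.00×10¹ × 1.05×10⁷ = 8.41×10⁻¹² V²
V_n = √(8.41×10⁻¹²) = 2.90×10⁻⁶ V = 2.90 µV

2.90 µV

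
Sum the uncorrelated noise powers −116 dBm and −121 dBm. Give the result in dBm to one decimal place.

Convert to linear, add, convert back:
P₁ = 2.51×10⁻¹⁵ W, P₂ = 7.94×10⁻¹⁶ W
P_tot = 3.31×10⁻¹⁵ W → 10 log₁₀(P_tot / 10⁻³) = −114.8 dBm

−114.8 dBm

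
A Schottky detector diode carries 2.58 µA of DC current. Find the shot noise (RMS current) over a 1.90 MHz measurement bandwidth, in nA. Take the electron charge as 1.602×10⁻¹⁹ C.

I_n = √(2qI·B)
2qI·B = 2 × 1.602×10⁻¹⁹ × 2.58×10⁻⁶ × 1.90×10⁶ = 1.57×10⁻¹⁸ A²
I_n = √(1.57×10⁻¹⁸) = 1.25×10⁻⁹ A = 1.25 nA

1.25 nA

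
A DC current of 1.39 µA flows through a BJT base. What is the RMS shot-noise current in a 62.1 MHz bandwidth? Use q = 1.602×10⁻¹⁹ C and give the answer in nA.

5.26 nA

I_n = √(2qI·B)
2qI·B = 2 × 1.602×10⁻¹⁹ × 1.39×10⁻⁶ × 6.21×10⁷ = 2.77×10⁻¹⁷ A²
I_n = √(2.77×10⁻¹⁷) = 5.26×10⁻⁹ A = 5.26 nA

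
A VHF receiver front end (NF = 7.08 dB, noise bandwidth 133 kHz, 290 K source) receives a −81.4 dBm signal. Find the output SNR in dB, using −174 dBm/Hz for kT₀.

34.3 dB

Noise floor: N = −174 + 10 log₁₀(B) + NF
10 log₁₀(1.33×10⁵) = 51.24 dB
N = −174 + 51.24 + 7.08 = −115.68 dBm
SNR = P_sig − N = −81.4 − (−115.68) = 34.28 dB → 34.3 dB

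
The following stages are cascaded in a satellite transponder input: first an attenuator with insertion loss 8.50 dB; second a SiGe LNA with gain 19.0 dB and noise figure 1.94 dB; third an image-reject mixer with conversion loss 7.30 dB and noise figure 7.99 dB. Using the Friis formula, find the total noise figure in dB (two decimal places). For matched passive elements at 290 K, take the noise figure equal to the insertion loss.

10.62 dB

Convert to linear (a loss of L dB is a gain of −L dB): F_i = 10^(NF_i/10), G_i = 10^(G_i,dB/10)
  Stage 1: F_1 = 10^(8.50/10) = 7.079, G_1 = 10^(−8.50/10) = 0.1413
  Stage 2: F_2 = 10^(1.94/10) = 1.563, G_2 = 10^(19.0/10) = 79.43
  Stage 3: F_3 = 10^(7.99/10) = 6.295, G_3 = 10^(−7.30/10) = 0.1862
Friis cascade:
  F = 7.079 + (1.563 − 1)/0.1413 + (6.295 − 1)/11.22 = 11.54
NF = 10 log₁₀(11.54) = 10.62 dB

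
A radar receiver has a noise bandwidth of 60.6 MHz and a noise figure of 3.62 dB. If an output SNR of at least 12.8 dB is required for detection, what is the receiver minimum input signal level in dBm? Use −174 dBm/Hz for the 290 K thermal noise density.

−79.8 dBm

Sensitivity = −174 + 10 log₁₀(B) + NF + SNR_min
= −174 + 77.82 + 3.62 + 12.8
= −79.76 dBm → −79.8 dBm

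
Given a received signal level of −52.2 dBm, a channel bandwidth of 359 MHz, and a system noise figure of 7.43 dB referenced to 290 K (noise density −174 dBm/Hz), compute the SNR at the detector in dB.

28.8 dB

Noise floor: N = −174 + 10 log₁₀(B) + NF
10 log₁₀(3.59×10⁸) = 85.55 dB
N = −174 + 85.55 + 7.43 = −81.02 dBm
SNR = P_sig − N = −52.2 − (−81.02) = 28.82 dB → 28.8 dB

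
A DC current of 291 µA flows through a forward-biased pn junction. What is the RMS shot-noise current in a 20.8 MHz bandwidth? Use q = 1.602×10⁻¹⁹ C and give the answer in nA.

44.0 nA

I_n = √(2qI·B)
2qI·B = 2 × 1.602×10⁻¹⁹ × 2.91×10⁻⁴ × 2.08×10⁷ = 1.94×10⁻¹⁵ A²
I_n = √(1.94×10⁻¹⁵) = 4.40×10⁻⁸ A = 44.0 nA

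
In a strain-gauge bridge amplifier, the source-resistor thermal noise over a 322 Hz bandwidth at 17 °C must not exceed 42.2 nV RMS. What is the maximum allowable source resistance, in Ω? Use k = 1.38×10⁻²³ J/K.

345 Ω

T = 17 °C + 273.15 = 290.15 K
Johnson–Nyquist: V_n = √(4kTRB) ⇒ R = V_n² / (4kTB)
4kTB = 4 × 1.38×10⁻²³ × 290.15 × 3.22×10² = 5.16×10⁻¹⁸
R = (4.22×10⁻⁸)² / 5.16×10⁻¹⁸ = 3.45×10² Ω = 345 Ω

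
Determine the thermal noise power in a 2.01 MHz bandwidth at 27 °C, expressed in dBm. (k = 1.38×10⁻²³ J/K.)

−110.8 dBm

T = 27 °C + 273.15 = 300.15 K
P_n = kTB = 1.38×10⁻²³ × 300.15 × 2.01×10⁶ = 8.33×10⁻¹⁵ W
In dBm: 10 log₁₀(8.33×10⁻¹⁵ / 10⁻³) = −110.8 dBm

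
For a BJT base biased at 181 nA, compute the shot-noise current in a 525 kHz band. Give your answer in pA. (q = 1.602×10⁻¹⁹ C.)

174 pA

I_n = √(2qI·B)
2qI·B = 2 × 1.602×10⁻¹⁹ × 1.81×10⁻⁷ × 5.25×10⁵ = 3.04×10⁻²⁰ A²
I_n = √(3.04×10⁻²⁰) = 1.74×10⁻¹⁰ A = 174 pA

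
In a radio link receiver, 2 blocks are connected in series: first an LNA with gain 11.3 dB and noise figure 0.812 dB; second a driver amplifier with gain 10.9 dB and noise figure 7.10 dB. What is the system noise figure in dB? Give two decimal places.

Convert to linear (a loss of L dB is a gain of −L dB): F_i = 10^(NF_i/10), G_i = 10^(G_i,dB/10)
  Stage 1: F_1 = 10^(0.812/10) = 1.206, G_1 = 10^(11.3/10) = 13.49
  Stage 2: F_2 = 10^(7.10/10) = 5.129, G_2 = 10^(10.9/10) = 12.30
Friis cascade:
  F = 1.206 + (5.129 − 1)/13.49 = 1.512
NF = 10 log₁₀(1.512) = 1.79 dB

1.79 dB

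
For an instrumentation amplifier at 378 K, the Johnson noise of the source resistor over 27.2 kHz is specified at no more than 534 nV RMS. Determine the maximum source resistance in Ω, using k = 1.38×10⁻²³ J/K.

502 Ω

Johnson–Nyquist: V_n = √(4kTRB) ⇒ R = V_n² / (4kTB)
4kTB = 4 × 1.38×10⁻²³ × 378 × 2.72×10⁴ = 5.68×10⁻¹⁶
R = (5.34×10⁻⁷)² / 5.68×10⁻¹⁶ = 5.02×10² Ω = 502 Ω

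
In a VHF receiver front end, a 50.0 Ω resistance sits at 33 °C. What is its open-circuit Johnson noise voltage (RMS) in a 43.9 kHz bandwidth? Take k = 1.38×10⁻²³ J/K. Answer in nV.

193 nV

T = 33 °C + 273.15 = 306.15 K
V_n = √(4kTRB)
4kTRB = 4 × 1.38×10⁻²³ × 306.15 × 5.00×10¹ × 4.39×10⁴ = 3.71×10⁻¹⁴ V²
V_n = √(3.71×10⁻¹⁴) = 1.93×10⁻⁷ V = 193 nV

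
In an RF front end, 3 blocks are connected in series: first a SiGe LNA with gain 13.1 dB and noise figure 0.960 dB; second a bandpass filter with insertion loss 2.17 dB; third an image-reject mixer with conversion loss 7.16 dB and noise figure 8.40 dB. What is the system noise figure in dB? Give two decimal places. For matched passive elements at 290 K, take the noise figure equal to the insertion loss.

Convert to linear (a loss of L dB is a gain of −L dB): F_i = 10^(NF_i/10), G_i = 10^(G_i,dB/10)
  Stage 1: F_1 = 10^(0.960/10) = 1.247, G_1 = 10^(13.1/10) = 20.42
  Stage 2: F_2 = 10^(2.17/10) = 1.648, G_2 = 10^(−2.17/10) = 0.6067
  Stage 3: F_3 = 10^(8.40/10) = 6.918, G_3 = 10^(−7.16/10) = 0.1923
Friis cascade:
  F = 1.247 + (1.648 − 1)/20.42 + (6.918 − 1)/12.39 = 1.757
NF = 10 log₁₀(1.757) = 2.45 dB

2.45 dB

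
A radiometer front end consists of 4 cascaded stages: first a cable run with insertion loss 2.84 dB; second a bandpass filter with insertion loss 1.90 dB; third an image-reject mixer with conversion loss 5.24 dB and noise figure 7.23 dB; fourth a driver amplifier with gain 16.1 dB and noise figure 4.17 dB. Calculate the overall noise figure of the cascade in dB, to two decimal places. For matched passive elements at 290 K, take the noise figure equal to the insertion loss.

15.02 dB

Convert to linear (a loss of L dB is a gain of −L dB): F_i = 10^(NF_i/10), G_i = 10^(G_i,dB/10)
  Stage 1: F_1 = 10^(2.84/10) = 1.923, G_1 = 10^(−2.84/10) = 0.5200
  Stage 2: F_2 = 10^(1.90/10) = 1.549, G_2 = 10^(−1.90/10) = 0.6457
  Stage 3: F_3 = 10^(7.23/10) = 5.284, G_3 = 10^(−5.24/10) = 0.2992
  Stage 4: F_4 = 10^(4.17/10) = 2.612, G_4 = 10^(16.1/10) = 40.74
Friis cascade:
  F = 1.923 + (1.549 − 1)/0.5200 + (5.284 − 1)/0.3357 + (2.612 − 1)/0.1005 = 31.79
NF = 10 log₁₀(31.79) = 15.02 dB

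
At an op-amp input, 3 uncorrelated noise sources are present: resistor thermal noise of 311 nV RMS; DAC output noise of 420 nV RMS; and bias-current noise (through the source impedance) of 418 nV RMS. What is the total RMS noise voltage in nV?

Uncorrelated sources add in power (mean-square): V_tot = √(ΣV_i²)
V_tot = √[(3.11×10⁻⁷)² + (4.20×10⁻⁷)² + (4.18×10⁻⁷)²] = 6.69×10⁻⁷ V = 669 nV

669 nV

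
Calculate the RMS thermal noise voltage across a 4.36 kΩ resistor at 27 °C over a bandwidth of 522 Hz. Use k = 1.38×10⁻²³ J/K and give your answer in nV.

T = 27 °C + 273.15 = 300.15 K
V_n = √(4kTRB)
4kTRB = 4 × 1.38×10⁻²³ × 300.15 × 4.36×10³ × 5.22×10² = 3.77×10⁻¹⁴ V²
V_n = √(3.77×10⁻¹⁴) = 1.94×10⁻⁷ V = 194 nV

194 nV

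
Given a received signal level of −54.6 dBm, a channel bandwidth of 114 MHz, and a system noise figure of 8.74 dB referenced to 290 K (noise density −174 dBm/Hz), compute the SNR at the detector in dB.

Noise floor: N = −174 + 10 log₁₀(B) + NF
10 log₁₀(1.14×10⁸) = 80.57 dB
N = −174 + 80.57 + 8.74 = −84.69 dBm
SNR = P_sig − N = −54.6 − (−84.69) = 30.09 dB → 30.1 dB

30.1 dB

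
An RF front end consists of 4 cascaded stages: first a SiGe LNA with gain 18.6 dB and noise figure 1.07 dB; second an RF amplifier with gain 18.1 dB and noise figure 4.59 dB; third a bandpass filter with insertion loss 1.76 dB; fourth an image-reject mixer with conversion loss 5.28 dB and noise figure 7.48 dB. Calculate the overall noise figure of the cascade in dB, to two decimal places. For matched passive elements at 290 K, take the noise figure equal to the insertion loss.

Convert to linear (a loss of L dB is a gain of −L dB): F_i = 10^(NF_i/10), G_i = 10^(G_i,dB/10)
  Stage 1: F_1 = 10^(1.07/10) = 1.279, G_1 = 10^(18.6/10) = 72.44
  Stage 2: F_2 = 10^(4.59/10) = 2.877, G_2 = 10^(18.1/10) = 64.57
  Stage 3: F_3 = 10^(1.76/10) = 1.500, G_3 = 10^(−1.76/10) = 0.6668
  Stage 4: F_4 = 10^(7.48/10) = 5.598, G_4 = 10^(−5.28/10) = 0.2965
Friis cascade:
  F = 1.279 + (2.877 − 1)/72.44 + (1.500 − 1)/4677 + (5.598 − 1)/3119 = 1.307
NF = 10 log₁₀(1.307) = 1.16 dB

1.16 dB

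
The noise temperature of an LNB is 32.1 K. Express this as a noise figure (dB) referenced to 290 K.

0.456 dB

F = 1 + T_e/T₀ = 1 + 32.1/290 = 1.11069
NF = 10 log₁₀(1.11069) = 0.456 dB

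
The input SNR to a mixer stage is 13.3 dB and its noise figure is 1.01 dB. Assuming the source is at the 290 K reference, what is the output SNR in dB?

12.29 dB

By definition F = SNR_in/SNR_out, so in dB: SNR_out = SNR_in − NF
SNR_out = 13.3 − 1.01 = 12.29 dB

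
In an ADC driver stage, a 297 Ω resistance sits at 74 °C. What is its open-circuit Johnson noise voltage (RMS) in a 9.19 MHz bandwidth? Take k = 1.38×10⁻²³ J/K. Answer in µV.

7.23 µV

T = 74 °C + 273.15 = 347.15 K
V_n = √(4kTRB)
4kTRB = 4 × 1.38×10⁻²³ × 347.15 × 2.97×10² × 9.19×10⁶ = 5.23×10⁻¹¹ V²
V_n = √(5.23×10⁻¹¹) = 7.23×10⁻⁶ V = 7.23 µV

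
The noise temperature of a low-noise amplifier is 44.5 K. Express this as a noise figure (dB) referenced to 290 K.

0.620 dB

F = 1 + T_e/T₀ = 1 + 44.5/290 = 1.15345
NF = 10 log₁₀(1.15345) = 0.620 dB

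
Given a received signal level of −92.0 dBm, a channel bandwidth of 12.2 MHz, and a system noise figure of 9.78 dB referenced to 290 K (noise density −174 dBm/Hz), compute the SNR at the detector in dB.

Noise floor: N = −174 + 10 log₁₀(B) + NF
10 log₁₀(1.22×10⁷) = 70.86 dB
N = −174 + 70.86 + 9.78 = −93.36 dBm
SNR = P_sig − N = −92.0 − (−93.36) = 1.36 dB → 1.4 dB

1.4 dB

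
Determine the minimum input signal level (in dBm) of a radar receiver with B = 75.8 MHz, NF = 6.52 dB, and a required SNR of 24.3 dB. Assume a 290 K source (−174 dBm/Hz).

Sensitivity = −174 + 10 log₁₀(B) + NF + SNR_min
= −174 + 78.8 + 6.52 + 24.3
= −64.38 dBm → −64.4 dBm

−64.4 dBm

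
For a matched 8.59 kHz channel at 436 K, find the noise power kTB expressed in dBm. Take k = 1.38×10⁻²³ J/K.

P_n = kTB = 1.38×10⁻²³ × 436 × 8.59×10³ = 5.17×10⁻¹⁷ W
In dBm: 10 log₁₀(5.17×10⁻¹⁷ / 10⁻³) = −132.9 dBm

−132.9 dBm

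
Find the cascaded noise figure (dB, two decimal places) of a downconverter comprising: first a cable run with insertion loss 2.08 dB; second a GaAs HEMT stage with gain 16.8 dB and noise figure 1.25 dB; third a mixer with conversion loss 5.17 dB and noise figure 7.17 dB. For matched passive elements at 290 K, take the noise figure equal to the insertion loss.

Convert to linear (a loss of L dB is a gain of −L dB): F_i = 10^(NF_i/10), G_i = 10^(G_i,dB/10)
  Stage 1: F_1 = 10^(2.08/10) = 1.614, G_1 = 10^(−2.08/10) = 0.6194
  Stage 2: F_2 = 10^(1.25/10) = 1.334, G_2 = 10^(16.8/10) = 47.86
  Stage 3: F_3 = 10^(7.17/10) = 5.212, G_3 = 10^(−5.17/10) = 0.3041
Friis cascade:
  F = 1.614 + (1.334 − 1)/0.6194 + (5.212 − 1)/29.65 = 2.295
NF = 10 log₁₀(2.295) = 3.61 dB

3.61 dB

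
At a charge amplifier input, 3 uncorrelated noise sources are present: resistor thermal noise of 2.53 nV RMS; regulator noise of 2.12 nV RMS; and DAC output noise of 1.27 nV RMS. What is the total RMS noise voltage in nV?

3.54 nV

Uncorrelated sources add in power (mean-square): V_tot = √(ΣV_i²)
V_tot = √[(2.53×10⁻⁹)² + (2.12×10⁻⁹)² + (1.27×10⁻⁹)²] = 3.54×10⁻⁹ V = 3.54 nV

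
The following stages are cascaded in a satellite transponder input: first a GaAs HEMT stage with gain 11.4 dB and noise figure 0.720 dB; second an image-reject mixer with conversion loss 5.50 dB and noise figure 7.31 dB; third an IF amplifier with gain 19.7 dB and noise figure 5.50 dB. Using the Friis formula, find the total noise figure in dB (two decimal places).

3.33 dB

Convert to linear (a loss of L dB is a gain of −L dB): F_i = 10^(NF_i/10), G_i = 10^(G_i,dB/10)
  Stage 1: F_1 = 10^(0.720/10) = 1.180, G_1 = 10^(11.4/10) = 13.80
  Stage 2: F_2 = 10^(7.31/10) = 5.383, G_2 = 10^(−5.50/10) = 0.2818
  Stage 3: F_3 = 10^(5.50/10) = 3.548, G_3 = 10^(19.7/10) = 93.33
Friis cascade:
  F = 1.180 + (5.383 − 1)/13.80 + (3.548 − 1)/3.890 = 2.153
NF = 10 log₁₀(2.153) = 3.33 dB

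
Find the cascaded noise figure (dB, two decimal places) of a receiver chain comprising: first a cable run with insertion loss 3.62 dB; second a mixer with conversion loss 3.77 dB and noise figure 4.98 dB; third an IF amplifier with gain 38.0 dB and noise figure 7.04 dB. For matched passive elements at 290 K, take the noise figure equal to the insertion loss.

Convert to linear (a loss of L dB is a gain of −L dB): F_i = 10^(NF_i/10), G_i = 10^(G_i,dB/10)
  Stage 1: F_1 = 10^(3.62/10) = 2.301, G_1 = 10^(−3.62/10) = 0.4345
  Stage 2: F_2 = 10^(4.98/10) = 3.148, G_2 = 10^(−3.77/10) = 0.4198
  Stage 3: F_3 = 10^(7.04/10) = 5.058, G_3 = 10^(38.0/10) = 6310
Friis cascade:
  F = 2.301 + (3.148 − 1)/0.4345 + (5.058 − 1)/0.1824 = 29.49
NF = 10 log₁₀(29.49) = 14.70 dB

14.70 dB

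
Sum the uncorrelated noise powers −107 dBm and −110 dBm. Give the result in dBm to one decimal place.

Convert to linear, add, convert back:
P₁ = 2.00×10⁻¹⁴ W, P₂ = 1.00×10⁻¹⁴ W
P_tot = 3.00×10⁻¹⁴ W → 10 log₁₀(P_tot / 10⁻³) = −105.2 dBm

−105.2 dBm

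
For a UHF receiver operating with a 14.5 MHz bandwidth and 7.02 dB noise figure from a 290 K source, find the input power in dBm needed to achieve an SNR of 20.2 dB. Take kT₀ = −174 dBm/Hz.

−75.2 dBm

Sensitivity = −174 + 10 log₁₀(B) + NF + SNR_min
= −174 + 71.61 + 7.02 + 20.2
= −75.17 dBm → −75.2 dBm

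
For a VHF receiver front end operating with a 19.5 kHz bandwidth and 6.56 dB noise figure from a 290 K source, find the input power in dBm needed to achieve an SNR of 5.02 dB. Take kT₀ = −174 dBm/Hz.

−119.5 dBm

Sensitivity = −174 + 10 log₁₀(B) + NF + SNR_min
= −174 + 42.9 + 6.56 + 5.02
= −119.52 dBm → −119.5 dBm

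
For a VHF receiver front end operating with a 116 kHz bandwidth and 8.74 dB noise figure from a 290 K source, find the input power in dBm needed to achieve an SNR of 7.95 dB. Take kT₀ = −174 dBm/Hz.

−106.7 dBm

Sensitivity = −174 + 10 log₁₀(B) + NF + SNR_min
= −174 + 50.64 + 8.74 + 7.95
= −106.67 dBm → −106.7 dBm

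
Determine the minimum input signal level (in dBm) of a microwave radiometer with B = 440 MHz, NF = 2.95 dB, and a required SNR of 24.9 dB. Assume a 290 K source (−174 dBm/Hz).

−59.7 dBm

Sensitivity = −174 + 10 log₁₀(B) + NF + SNR_min
= −174 + 86.43 + 2.95 + 24.9
= −59.72 dBm → −59.7 dBm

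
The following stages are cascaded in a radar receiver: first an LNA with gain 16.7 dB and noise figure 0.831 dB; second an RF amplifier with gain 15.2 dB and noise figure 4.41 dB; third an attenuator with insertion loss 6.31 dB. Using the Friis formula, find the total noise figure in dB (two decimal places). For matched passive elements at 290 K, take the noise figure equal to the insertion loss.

Convert to linear (a loss of L dB is a gain of −L dB): F_i = 10^(NF_i/10), G_i = 10^(G_i,dB/10)
  Stage 1: F_1 = 10^(0.831/10) = 1.211, G_1 = 10^(16.7/10) = 46.77
  Stage 2: F_2 = 10^(4.41/10) = 2.761, G_2 = 10^(15.2/10) = 33.11
  Stage 3: F_3 = 10^(6.31/10) = 4.276, G_3 = 10^(−6.31/10) = 0.2339
Friis cascade:
  F = 1.211 + (2.761 − 1)/46.77 + (4.276 − 1)/1549 = 1.251
NF = 10 log₁₀(1.251) = 0.97 dB

0.97 dB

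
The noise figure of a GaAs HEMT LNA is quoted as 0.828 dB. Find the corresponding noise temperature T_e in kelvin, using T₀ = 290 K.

F = 10^(0.828/10) = 1.21004
T_e = (F − 1)·T₀ = (1.21004 − 1) × 290 = 60.9 K

60.9 K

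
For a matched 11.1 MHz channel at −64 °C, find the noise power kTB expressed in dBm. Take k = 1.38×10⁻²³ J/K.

−104.9 dBm

T = −64 °C + 273.15 = 209.15 K
P_n = kTB = 1.38×10⁻²³ × 209.15 × 1.11×10⁷ = 3.20×10⁻¹⁴ W
In dBm: 10 log₁₀(3.20×10⁻¹⁴ / 10⁻³) = −104.9 dBm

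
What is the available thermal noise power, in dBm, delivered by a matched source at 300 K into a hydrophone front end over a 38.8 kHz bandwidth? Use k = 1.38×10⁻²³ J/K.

P_n = kTB = 1.38×10⁻²³ × 300 × 3.88×10⁴ = 1.61×10⁻¹⁶ W
In dBm: 10 log₁₀(1.61×10⁻¹⁶ / 10⁻³) = −127.9 dBm

−127.9 dBm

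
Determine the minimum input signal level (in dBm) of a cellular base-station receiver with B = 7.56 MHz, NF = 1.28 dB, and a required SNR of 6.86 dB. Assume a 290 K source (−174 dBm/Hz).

Sensitivity = −174 + 10 log₁₀(B) + NF + SNR_min
= −174 + 68.79 + 1.28 + 6.86
= −97.07 dBm → −97.1 dBm

−97.1 dBm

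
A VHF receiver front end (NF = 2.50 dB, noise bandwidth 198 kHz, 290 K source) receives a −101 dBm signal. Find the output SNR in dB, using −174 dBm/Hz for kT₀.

17.5 dB

Noise floor: N = −174 + 10 log₁₀(B) + NF
10 log₁₀(1.98×10⁵) = 52.97 dB
N = −174 + 52.97 + 2.50 = −118.53 dBm
SNR = P_sig − N = −101 − (−118.53) = 17.53 dB → 17.5 dB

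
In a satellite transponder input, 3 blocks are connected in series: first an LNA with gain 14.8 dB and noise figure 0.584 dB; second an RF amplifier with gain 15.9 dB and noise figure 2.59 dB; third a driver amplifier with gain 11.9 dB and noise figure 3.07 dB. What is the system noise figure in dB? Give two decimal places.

0.69 dB

Convert to linear (a loss of L dB is a gain of −L dB): F_i = 10^(NF_i/10), G_i = 10^(G_i,dB/10)
  Stage 1: F_1 = 10^(0.584/10) = 1.144, G_1 = 10^(14.8/10) = 30.20
  Stage 2: F_2 = 10^(2.59/10) = 1.816, G_2 = 10^(15.9/10) = 38.90
  Stage 3: F_3 = 10^(3.07/10) = 2.028, G_3 = 10^(11.9/10) = 15.49
Friis cascade:
  F = 1.144 + (1.816 − 1)/30.20 + (2.028 − 1)/1175 = 1.172
NF = 10 log₁₀(1.172) = 0.69 dB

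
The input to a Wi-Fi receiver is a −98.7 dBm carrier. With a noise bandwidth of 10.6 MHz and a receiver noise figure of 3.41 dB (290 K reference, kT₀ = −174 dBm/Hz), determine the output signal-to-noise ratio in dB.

1.6 dB

Noise floor: N = −174 + 10 log₁₀(B) + NF
10 log₁₀(1.06×10⁷) = 70.25 dB
N = −174 + 70.25 + 3.41 = −100.34 dBm
SNR = P_sig − N = −98.7 − (−100.34) = 1.64 dB → 1.6 dB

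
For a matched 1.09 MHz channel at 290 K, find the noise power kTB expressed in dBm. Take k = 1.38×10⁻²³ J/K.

P_n = kTB = 1.38×10⁻²³ × 290 × 1.09×10⁶ = 4.36×10⁻¹⁵ W
In dBm: 10 log₁₀(4.36×10⁻¹⁵ / 10⁻³) = −113.6 dBm

−113.6 dBm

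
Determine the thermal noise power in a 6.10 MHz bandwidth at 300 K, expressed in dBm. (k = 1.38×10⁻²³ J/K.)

P_n = kTB = 1.38×10⁻²³ × 300 × 6.10×10⁶ = 2.53×10⁻¹⁴ W
In dBm: 10 log₁₀(2.53×10⁻¹⁴ / 10⁻³) = −106.0 dBm

−106.0 dBm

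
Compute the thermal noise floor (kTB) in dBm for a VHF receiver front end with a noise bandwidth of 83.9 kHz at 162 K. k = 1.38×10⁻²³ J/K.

P_n = kTB = 1.38×10⁻²³ × 162 × 8.39×10⁴ = 1.88×10⁻¹⁶ W
In dBm: 10 log₁₀(1.88×10⁻¹⁶ / 10⁻³) = −127.3 dBm

−127.3 dBm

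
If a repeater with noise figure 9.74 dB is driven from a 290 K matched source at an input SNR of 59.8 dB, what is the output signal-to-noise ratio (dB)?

50.06 dB

By definition F = SNR_in/SNR_out, so in dB: SNR_out = SNR_in − NF
SNR_out = 59.8 − 9.74 = 50.06 dB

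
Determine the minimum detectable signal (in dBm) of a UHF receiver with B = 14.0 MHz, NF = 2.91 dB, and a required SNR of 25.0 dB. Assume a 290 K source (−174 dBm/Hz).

Sensitivity = −174 + 10 log₁₀(B) + NF + SNR_min
= −174 + 71.46 + 2.91 + 25.0
= −74.63 dBm → −74.6 dBm

−74.6 dBm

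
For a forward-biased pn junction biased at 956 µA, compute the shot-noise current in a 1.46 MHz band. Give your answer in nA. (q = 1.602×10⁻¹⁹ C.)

I_n = √(2qI·B)
2qI·B = 2 × 1.602×10⁻¹⁹ × 9.56×10⁻⁴ × 1.46×10⁶ = 4.47×10⁻¹⁶ A²
I_n = √(4.47×10⁻¹⁶) = 2.11×10⁻⁸ A = 21.1 nA

21.1 nA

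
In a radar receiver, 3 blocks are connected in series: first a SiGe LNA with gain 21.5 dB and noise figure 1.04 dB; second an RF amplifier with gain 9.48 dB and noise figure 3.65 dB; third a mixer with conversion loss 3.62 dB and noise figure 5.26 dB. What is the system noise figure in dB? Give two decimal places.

1.08 dB

Convert to linear (a loss of L dB is a gain of −L dB): F_i = 10^(NF_i/10), G_i = 10^(G_i,dB/10)
  Stage 1: F_1 = 10^(1.04/10) = 1.271, G_1 = 10^(21.5/10) = 141.3
  Stage 2: F_2 = 10^(3.65/10) = 2.317, G_2 = 10^(9.48/10) = 8.872
  Stage 3: F_3 = 10^(5.26/10) = 3.357, G_3 = 10^(−3.62/10) = 0.4345
Friis cascade:
  F = 1.271 + (2.317 − 1)/141.3 + (3.357 − 1)/1253 = 1.282
NF = 10 log₁₀(1.282) = 1.08 dB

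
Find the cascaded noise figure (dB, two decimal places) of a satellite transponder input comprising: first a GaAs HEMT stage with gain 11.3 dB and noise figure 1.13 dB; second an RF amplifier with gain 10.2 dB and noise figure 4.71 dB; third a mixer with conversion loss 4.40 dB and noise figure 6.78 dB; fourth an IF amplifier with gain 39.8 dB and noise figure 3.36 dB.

1.74 dB

Convert to linear (a loss of L dB is a gain of −L dB): F_i = 10^(NF_i/10), G_i = 10^(G_i,dB/10)
  Stage 1: F_1 = 10^(1.13/10) = 1.297, G_1 = 10^(11.3/10) = 13.49
  Stage 2: F_2 = 10^(4.71/10) = 2.958, G_2 = 10^(10.2/10) = 10.47
  Stage 3: F_3 = 10^(6.78/10) = 4.764, G_3 = 10^(−4.40/10) = 0.3631
  Stage 4: F_4 = 10^(3.36/10) = 2.168, G_4 = 10^(39.8/10) = 9550
Friis cascade:
  F = 1.297 + (2.958 − 1)/13.49 + (4.764 − 1)/141.3 + (2.168 − 1)/51.29 = 1.492
NF = 10 log₁₀(1.492) = 1.74 dB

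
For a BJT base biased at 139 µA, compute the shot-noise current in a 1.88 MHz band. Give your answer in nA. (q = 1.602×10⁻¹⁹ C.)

I_n = √(2qI·B)
2qI·B = 2 × 1.602×10⁻¹⁹ × 1.39×10⁻⁴ × 1.88×10⁶ = 8.37×10⁻¹⁷ A²
I_n = √(8.37×10⁻¹⁷) = 9.15×10⁻⁹ A = 9.15 nA

9.15 nA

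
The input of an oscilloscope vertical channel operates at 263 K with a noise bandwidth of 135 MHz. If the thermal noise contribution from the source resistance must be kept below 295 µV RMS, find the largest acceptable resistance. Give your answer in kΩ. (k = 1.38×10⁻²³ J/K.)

Johnson–Nyquist: V_n = √(4kTRB) ⇒ R = V_n² / (4kTB)
4kTB = 4 × 1.38×10⁻²³ × 263 × 1.35×10⁸ = 1.96×10⁻¹²
R = (2.95×10⁻⁴)² / 1.96×10⁻¹² = 4.44×10⁴ Ω = 44.4 kΩ

44.4 kΩ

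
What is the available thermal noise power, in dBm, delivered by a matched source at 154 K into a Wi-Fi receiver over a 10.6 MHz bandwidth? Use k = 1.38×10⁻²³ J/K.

−106.5 dBm

P_n = kTB = 1.38×10⁻²³ × 154 × 1.06×10⁷ = 2.25×10⁻¹⁴ W
In dBm: 10 log₁₀(2.25×10⁻¹⁴ / 10⁻³) = −106.5 dBm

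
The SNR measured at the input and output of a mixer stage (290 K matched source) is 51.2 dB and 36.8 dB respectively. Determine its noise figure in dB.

NF (dB) = SNR_in(dB) − SNR_out(dB) when the source is at T₀
NF = 51.2 − 36.8 = 14.4 dB

14.4 dB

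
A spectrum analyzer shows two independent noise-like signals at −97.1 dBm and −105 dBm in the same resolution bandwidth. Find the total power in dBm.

−96.4 dBm

Convert to linear, add, convert back:
P₁ = 1.95×10⁻¹³ W, P₂ = 3.16×10⁻¹⁴ W
P_tot = 2.27×10⁻¹³ W → 10 log₁₀(P_tot / 10⁻³) = −96.4 dBm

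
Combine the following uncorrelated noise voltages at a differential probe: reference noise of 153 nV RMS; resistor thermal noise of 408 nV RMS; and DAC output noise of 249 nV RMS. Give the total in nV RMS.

Uncorrelated sources add in power (mean-square): V_tot = √(ΣV_i²)
V_tot = √[(1.53×10⁻⁷)² + (4.08×10⁻⁷)² + (2.49×10⁻⁷)²] = 5.02×10⁻⁷ V = 502 nV

502 nV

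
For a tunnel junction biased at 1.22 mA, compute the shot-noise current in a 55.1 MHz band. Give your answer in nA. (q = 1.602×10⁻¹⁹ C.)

147 nA

I_n = √(2qI·B)
2qI·B = 2 × 1.602×10⁻¹⁹ × 1.22×10⁻³ × 5.51×10⁷ = 2.15×10⁻¹⁴ A²
I_n = √(2.15×10⁻¹⁴) = 1.47×10⁻⁷ A = 147 nA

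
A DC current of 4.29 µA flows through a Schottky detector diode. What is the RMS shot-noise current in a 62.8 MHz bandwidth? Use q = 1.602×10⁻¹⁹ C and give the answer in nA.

I_n = √(2qI·B)
2qI·B = 2 × 1.602×10⁻¹⁹ × 4.29×10⁻⁶ × 6.28×10⁷ = 8.63×10⁻¹⁷ A²
I_n = √(8.63×10⁻¹⁷) = 9.29×10⁻⁹ A = 9.29 nA

9.29 nA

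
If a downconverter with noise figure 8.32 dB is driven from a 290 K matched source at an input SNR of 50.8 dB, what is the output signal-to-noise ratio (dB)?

42.48 dB

By definition F = SNR_in/SNR_out, so in dB: SNR_out = SNR_in − NF
SNR_out = 50.8 − 8.32 = 42.48 dB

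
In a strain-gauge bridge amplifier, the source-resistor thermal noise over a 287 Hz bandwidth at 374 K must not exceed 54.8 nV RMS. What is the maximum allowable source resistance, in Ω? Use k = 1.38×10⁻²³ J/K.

Johnson–Nyquist: V_n = √(4kTRB) ⇒ R = V_n² / (4kTB)
4kTB = 4 × 1.38×10⁻²³ × 374 × 2.87×10² = 5.93×10⁻¹⁸
R = (5.48×10⁻⁸)² / 5.93×10⁻¹⁸ = 5.07×10² Ω = 507 Ω

507 Ω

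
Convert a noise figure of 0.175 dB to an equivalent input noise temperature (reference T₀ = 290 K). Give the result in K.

11.9 K

F = 10^(0.175/10) = 1.04112
T_e = (F − 1)·T₀ = (1.04112 − 1) × 290 = 11.9 K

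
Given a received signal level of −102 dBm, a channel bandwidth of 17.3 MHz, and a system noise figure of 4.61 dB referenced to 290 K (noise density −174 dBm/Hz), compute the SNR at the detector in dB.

−5.0 dB

Noise floor: N = −174 + 10 log₁₀(B) + NF
10 log₁₀(1.73×10⁷) = 72.38 dB
N = −174 + 72.38 + 4.61 = −97.01 dBm
SNR = P_sig − N = −102 − (−97.01) = −4.99 dB → −5.0 dB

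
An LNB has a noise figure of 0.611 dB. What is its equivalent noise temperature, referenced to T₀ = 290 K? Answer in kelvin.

43.8 K

F = 10^(0.611/10) = 1.15107
T_e = (F − 1)·T₀ = (1.15107 − 1) × 290 = 43.8 K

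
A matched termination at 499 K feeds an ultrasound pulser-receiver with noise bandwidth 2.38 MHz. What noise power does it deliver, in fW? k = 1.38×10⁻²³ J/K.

16.4 fW

P_n = kTB = 1.38×10⁻²³ × 499 × 2.38×10⁶ = 1.64×10⁻¹⁴ W = 16.4 fW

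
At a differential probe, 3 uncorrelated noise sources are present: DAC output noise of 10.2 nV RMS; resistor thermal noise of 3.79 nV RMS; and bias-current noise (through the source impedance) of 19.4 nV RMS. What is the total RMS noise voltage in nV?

Uncorrelated sources add in power (mean-square): V_tot = √(ΣV_i²)
V_tot = √[(1.02×10⁻⁸)² + (3.79×10⁻⁹)² + (1.94×10⁻⁸)²] = 2.22×10⁻⁸ V = 22.2 nV

22.2 nV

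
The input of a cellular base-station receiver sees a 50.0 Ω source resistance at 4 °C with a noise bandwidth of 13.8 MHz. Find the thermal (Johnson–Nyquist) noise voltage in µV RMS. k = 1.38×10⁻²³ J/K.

T = 4 °C + 273.15 = 277.15 K
V_n = √(4kTRB)
4kTRB = 4 × 1.38×10⁻²³ × 277.15 × 5.00×10¹ × 1.38×10⁷ = 1.06×10⁻¹¹ V²
V_n = √(1.06×10⁻¹¹) = 3.25×10⁻⁶ V = 3.25 µV

3.25 µV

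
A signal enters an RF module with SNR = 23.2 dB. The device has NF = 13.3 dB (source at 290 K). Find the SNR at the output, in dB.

9.9 dB

By definition F = SNR_in/SNR_out, so in dB: SNR_out = SNR_in − NF
SNR_out = 23.2 − 13.3 = 9.9 dB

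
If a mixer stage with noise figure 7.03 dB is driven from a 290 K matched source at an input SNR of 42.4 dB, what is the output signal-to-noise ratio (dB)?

35.37 dB

By definition F = SNR_in/SNR_out, so in dB: SNR_out = SNR_in − NF
SNR_out = 42.4 − 7.03 = 35.37 dB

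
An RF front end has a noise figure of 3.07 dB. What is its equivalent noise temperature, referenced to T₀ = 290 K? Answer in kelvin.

298 K

F = 10^(3.07/10) = 2.02768
T_e = (F − 1)·T₀ = (2.02768 − 1) × 290 = 298 K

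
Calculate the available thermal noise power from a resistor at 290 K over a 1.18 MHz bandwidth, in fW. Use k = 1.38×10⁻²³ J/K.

4.72 fW

P_n = kTB = 1.38×10⁻²³ × 290 × 1.18×10⁶ = 4.72×10⁻¹⁵ W = 4.72 fW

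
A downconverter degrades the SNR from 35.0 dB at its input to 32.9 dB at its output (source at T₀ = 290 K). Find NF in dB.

2.1 dB

NF (dB) = SNR_in(dB) − SNR_out(dB) when the source is at T₀
NF = 35.0 − 32.9 = 2.1 dB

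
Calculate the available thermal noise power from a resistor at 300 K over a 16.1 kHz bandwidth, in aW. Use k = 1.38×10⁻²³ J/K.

P_n = kTB = 1.38×10⁻²³ × 300 × 1.61×10⁴ = 6.67×10⁻¹⁷ W = 66.7 aW

66.7 aW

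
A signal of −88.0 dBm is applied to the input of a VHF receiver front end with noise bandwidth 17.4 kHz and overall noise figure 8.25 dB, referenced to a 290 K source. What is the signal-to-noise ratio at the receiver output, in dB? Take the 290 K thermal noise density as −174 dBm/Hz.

Noise floor: N = −174 + 10 log₁₀(B) + NF
10 log₁₀(1.74×10⁴) = 42.41 dB
N = −174 + 42.41 + 8.25 = −123.34 dBm
SNR = P_sig − N = −88.0 − (−123.34) = 35.34 dB → 35.3 dB

35.3 dB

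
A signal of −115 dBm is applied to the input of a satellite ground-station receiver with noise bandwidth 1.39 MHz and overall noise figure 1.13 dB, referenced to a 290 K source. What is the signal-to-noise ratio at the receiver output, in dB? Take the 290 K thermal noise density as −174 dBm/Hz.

−3.6 dB

Noise floor: N = −174 + 10 log₁₀(B) + NF
10 log₁₀(1.39×10⁶) = 61.43 dB
N = −174 + 61.43 + 1.13 = −111.44 dBm
SNR = P_sig − N = −115 − (−111.44) = −3.56 dB → −3.6 dB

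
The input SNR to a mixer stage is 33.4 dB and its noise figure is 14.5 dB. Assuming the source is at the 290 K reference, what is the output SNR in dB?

By definition F = SNR_in/SNR_out, so in dB: SNR_out = SNR_in − NF
SNR_out = 33.4 − 14.5 = 18.9 dB

18.9 dB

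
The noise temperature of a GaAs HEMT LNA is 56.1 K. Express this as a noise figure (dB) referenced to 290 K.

F = 1 + T_e/T₀ = 1 + 56.1/290 = 1.19345
NF = 10 log₁₀(1.19345) = 0.768 dB

0.768 dB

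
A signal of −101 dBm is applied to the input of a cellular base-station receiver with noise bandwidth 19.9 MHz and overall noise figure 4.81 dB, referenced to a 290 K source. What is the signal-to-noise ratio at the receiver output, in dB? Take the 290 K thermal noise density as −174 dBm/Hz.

Noise floor: N = −174 + 10 log₁₀(B) + NF
10 log₁₀(1.99×10⁷) = 72.99 dB
N = −174 + 72.99 + 4.81 = −96.20 dBm
SNR = P_sig − N = −101 − (−96.20) = −4.80 dB → −4.8 dB

−4.8 dB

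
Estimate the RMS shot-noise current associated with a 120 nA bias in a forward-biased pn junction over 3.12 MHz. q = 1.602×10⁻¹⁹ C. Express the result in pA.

I_n = √(2qI·B)
2qI·B = 2 × 1.602×10⁻¹⁹ × 1.20×10⁻⁷ × 3.12×10⁶ = 1.20×10⁻¹⁹ A²
I_n = √(1.20×10⁻¹⁹) = 3.46×10⁻¹⁰ A = 346 pA

346 pA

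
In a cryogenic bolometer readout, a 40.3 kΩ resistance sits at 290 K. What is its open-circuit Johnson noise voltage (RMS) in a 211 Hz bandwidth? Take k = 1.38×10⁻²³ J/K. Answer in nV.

369 nV

V_n = √(4kTRB)
4kTRB = 4 × 1.38×10⁻²³ × 290 × 4.03×10⁴ × 2.11×10² = 1.36×10⁻¹³ V²
V_n = √(1.36×10⁻¹³) = 3.69×10⁻⁷ V = 369 nV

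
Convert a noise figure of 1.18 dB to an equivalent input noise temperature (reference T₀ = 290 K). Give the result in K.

F = 10^(1.18/10) = 1.3122
T_e = (F − 1)·T₀ = (1.3122 − 1) × 290 = 90.5 K

90.5 K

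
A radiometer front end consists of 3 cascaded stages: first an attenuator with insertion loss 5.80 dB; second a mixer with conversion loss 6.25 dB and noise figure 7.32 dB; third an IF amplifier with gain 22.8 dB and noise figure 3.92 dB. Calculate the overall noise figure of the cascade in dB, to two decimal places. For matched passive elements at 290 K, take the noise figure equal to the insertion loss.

Convert to linear (a loss of L dB is a gain of −L dB): F_i = 10^(NF_i/10), G_i = 10^(G_i,dB/10)
  Stage 1: F_1 = 10^(5.80/10) = 3.802, G_1 = 10^(−5.80/10) = 0.2630
  Stage 2: F_2 = 10^(7.32/10) = 5.395, G_2 = 10^(−6.25/10) = 0.2371
  Stage 3: F_3 = 10^(3.92/10) = 2.466, G_3 = 10^(22.8/10) = 190.5
Friis cascade:
  F = 3.802 + (5.395 − 1)/0.2630 + (2.466 − 1)/0.06237 = 44.02
NF = 10 log₁₀(44.02) = 16.44 dB

16.44 dB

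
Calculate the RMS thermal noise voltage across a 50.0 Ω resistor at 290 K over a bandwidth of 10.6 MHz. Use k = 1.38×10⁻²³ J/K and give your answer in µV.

V_n = √(4kTRB)
4kTRB = 4 × 1.38×10⁻²³ × 290 × 5.00×10¹ × 1.06×10⁷ = 8.48×10⁻¹² V²
V_n = √(8.48×10⁻¹²) = 2.91×10⁻⁶ V = 2.91 µV

2.91 µV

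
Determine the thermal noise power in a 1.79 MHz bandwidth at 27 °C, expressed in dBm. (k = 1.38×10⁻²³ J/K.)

−111.3 dBm

T = 27 °C + 273.15 = 300.15 K
P_n = kTB = 1.38×10⁻²³ × 300.15 × 1.79×10⁶ = 7.41×10⁻¹⁵ W
In dBm: 10 log₁₀(7.41×10⁻¹⁵ / 10⁻³) = −111.3 dBm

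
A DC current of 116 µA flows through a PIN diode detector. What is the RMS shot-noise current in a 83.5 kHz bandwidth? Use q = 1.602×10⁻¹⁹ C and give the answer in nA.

1.76 nA

I_n = √(2qI·B)
2qI·B = 2 × 1.602×10⁻¹⁹ × 1.16×10⁻⁴ × 8.35×10⁴ = 3.10×10⁻¹⁸ A²
I_n = √(3.10×10⁻¹⁸) = 1.76×10⁻⁹ A = 1.76 nA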